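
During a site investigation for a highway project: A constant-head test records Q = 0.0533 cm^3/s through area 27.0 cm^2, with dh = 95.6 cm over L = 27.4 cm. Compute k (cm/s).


Compute hydraulic gradient:
i = dh / L = 95.6 / 27.4 = 3.48905
Then apply Darcy's law:
k = Q / (A * i)
k = 0.0533 / (27.0 * 3.48905)
k = 0.0533 / 94.2044
k = 0.000566 cm/s


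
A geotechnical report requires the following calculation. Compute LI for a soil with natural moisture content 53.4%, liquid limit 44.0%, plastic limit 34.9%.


Result: 2.033

Derivation:
First compute the plasticity index:
PI = LL - PL = 44.0 - 34.9 = 9.1
Then compute the liquidity index:
LI = (w - PL) / PI
LI = (53.4 - 34.9) / 9.1
LI = 2.033


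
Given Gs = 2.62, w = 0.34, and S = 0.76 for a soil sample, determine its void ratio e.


Result: 1.1721

Derivation:
Using the relation e = Gs * w / S
e = 2.62 * 0.34 / 0.76
e = 1.1721


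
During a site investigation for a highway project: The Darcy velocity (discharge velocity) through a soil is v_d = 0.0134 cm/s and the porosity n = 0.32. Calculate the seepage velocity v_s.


Result: 0.04188 cm/s

Derivation:
Using v_s = v_d / n
v_s = 0.0134 / 0.32
v_s = 0.04188 cm/s


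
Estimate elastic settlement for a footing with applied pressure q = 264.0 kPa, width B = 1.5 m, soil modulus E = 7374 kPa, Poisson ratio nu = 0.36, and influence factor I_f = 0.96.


Result: 44.873 mm

Derivation:
Using Se = q * B * (1 - nu^2) * I_f / E
1 - nu^2 = 1 - 0.36^2 = 0.8704
Se = 264.0 * 1.5 * 0.8704 * 0.96 / 7374
Se = 0.044873 m
Convert to mm: Se = 0.044873 * 1000 = 44.873 mm


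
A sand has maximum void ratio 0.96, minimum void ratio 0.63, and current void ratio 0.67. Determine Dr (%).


Using Dr = (e_max - e) / (e_max - e_min) * 100
e_max - e = 0.96 - 0.67 = 0.29
e_max - e_min = 0.96 - 0.63 = 0.33
Dr = 0.29 / 0.33 * 100
Dr = 87.88 %


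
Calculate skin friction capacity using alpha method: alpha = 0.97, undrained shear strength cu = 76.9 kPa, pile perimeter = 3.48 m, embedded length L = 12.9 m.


Result: 3348.63 kN

Derivation:
Using Qs = alpha * cu * perimeter * L
Qs = 0.97 * 76.9 * 3.48 * 12.9
Qs = 3348.63 kN


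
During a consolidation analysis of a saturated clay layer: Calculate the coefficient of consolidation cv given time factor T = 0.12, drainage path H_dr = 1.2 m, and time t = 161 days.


Using cv = T * H_dr^2 / t
H_dr^2 = 1.2^2 = 1.44
cv = 0.12 * 1.44 / 161
cv = 0.00107 m^2/day


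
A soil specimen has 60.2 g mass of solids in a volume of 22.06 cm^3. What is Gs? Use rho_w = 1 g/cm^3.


Using Gs = m_s / (V_s * rho_w)
Since rho_w = 1 g/cm^3:
Gs = 60.2 / 22.06
Gs = 2.729


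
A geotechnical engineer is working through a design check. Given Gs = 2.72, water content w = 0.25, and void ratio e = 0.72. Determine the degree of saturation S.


Using S = Gs * w / e
S = 2.72 * 0.25 / 0.72
S = 0.9444


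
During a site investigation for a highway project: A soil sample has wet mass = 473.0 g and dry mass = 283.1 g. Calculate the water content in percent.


Using w = (m_wet - m_dry) / m_dry * 100
m_wet - m_dry = 473.0 - 283.1 = 189.9 g
w = 189.9 / 283.1 * 100
w = 67.08 %


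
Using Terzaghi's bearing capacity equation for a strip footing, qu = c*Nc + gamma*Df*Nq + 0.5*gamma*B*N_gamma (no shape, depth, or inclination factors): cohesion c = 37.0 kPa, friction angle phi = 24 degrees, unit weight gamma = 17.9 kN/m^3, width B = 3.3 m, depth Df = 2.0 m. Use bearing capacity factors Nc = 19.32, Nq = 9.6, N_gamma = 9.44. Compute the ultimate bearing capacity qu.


Compute qu = c*Nc + gamma*Df*Nq + 0.5*gamma*B*N_gamma
Term 1: 37.0 * 19.32 = 714.84
Term 2: 17.9 * 2.0 * 9.6 = 343.68
Term 3: 0.5 * 17.9 * 3.3 * 9.44 = 278.8104
qu = 714.84 + 343.68 + 278.8104
qu = 1337.33 kPa


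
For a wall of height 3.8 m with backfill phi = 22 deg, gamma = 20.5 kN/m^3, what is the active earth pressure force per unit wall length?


Compute active earth pressure coefficient:
Ka = tan^2(45 - phi/2) = tan^2(34.0) = 0.454962
Compute active force:
Pa = 0.5 * Ka * gamma * H^2
Pa = 0.5 * 0.454962 * 20.5 * 3.8^2
Pa = 67.34 kN/m


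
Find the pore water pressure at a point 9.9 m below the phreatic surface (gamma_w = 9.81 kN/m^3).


Result: 97.12 kPa

Derivation:
Using u = gamma_w * h_w
u = 9.81 * 9.9
u = 97.12 kPa


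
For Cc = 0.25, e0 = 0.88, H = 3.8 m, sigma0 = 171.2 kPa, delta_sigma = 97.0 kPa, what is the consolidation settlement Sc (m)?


Result: 0.0985 m

Derivation:
Using Sc = Cc * H / (1 + e0) * log10((sigma0 + delta_sigma) / sigma0)
Stress ratio = (171.2 + 97.0) / 171.2 = 1.56659
log10(1.56659) = 0.194955
Cc * H / (1 + e0) = 0.25 * 3.8 / (1 + 0.88) = 0.505319
Sc = 0.505319 * 0.194955
Sc = 0.0985 m


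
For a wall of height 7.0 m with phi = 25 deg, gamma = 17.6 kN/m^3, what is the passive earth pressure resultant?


Compute passive earth pressure coefficient:
Kp = tan^2(45 + phi/2) = tan^2(57.5) = 2.463913
Compute passive force:
Pp = 0.5 * Kp * gamma * H^2
Pp = 0.5 * 2.463913 * 17.6 * 7.0^2
Pp = 1062.44 kN/m


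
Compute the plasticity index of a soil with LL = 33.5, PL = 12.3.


Using PI = LL - PL
PI = 33.5 - 12.3
PI = 21.2


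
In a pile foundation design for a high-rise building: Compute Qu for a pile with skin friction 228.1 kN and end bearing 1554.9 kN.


Result: 1783.0 kN

Derivation:
Using Qu = Qf + Qb
Qu = 228.1 + 1554.9
Qu = 1783.0 kN


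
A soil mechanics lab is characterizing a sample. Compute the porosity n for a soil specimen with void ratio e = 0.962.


Using the relation n = e / (1 + e)
n = 0.962 / (1 + 0.962)
n = 0.962 / 1.962
n = 0.4903


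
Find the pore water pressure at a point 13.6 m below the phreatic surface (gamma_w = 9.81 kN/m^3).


Using u = gamma_w * h_w
u = 9.81 * 13.6
u = 133.42 kPa


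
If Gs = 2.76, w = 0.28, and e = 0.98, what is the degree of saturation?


Result: 0.7886

Derivation:
Using S = Gs * w / e
S = 2.76 * 0.28 / 0.98
S = 0.7886


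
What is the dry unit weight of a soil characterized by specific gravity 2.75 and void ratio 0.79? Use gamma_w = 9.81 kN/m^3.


Using gamma_d = Gs * gamma_w / (1 + e)
gamma_d = 2.75 * 9.81 / (1 + 0.79)
gamma_d = 2.75 * 9.81 / 1.79
gamma_d = 15.071 kN/m^3


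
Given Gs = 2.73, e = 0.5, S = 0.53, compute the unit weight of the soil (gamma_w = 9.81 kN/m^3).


Using gamma = gamma_w * (Gs + S*e) / (1 + e)
Numerator: Gs + S*e = 2.73 + 0.53*0.5 = 2.995
Denominator: 1 + e = 1 + 0.5 = 1.5
gamma = 9.81 * 2.995 / 1.5
gamma = 19.587 kN/m^3


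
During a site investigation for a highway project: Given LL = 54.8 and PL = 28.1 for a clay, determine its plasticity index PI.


Result: 26.7

Derivation:
Using PI = LL - PL
PI = 54.8 - 28.1
PI = 26.7


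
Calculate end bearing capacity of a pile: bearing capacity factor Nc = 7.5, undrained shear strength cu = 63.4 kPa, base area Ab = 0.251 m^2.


Result: 119.35 kN

Derivation:
Using Qb = Nc * cu * Ab
Qb = 7.5 * 63.4 * 0.251
Qb = 119.35 kN


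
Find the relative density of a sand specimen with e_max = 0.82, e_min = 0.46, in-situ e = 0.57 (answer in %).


Using Dr = (e_max - e) / (e_max - e_min) * 100
e_max - e = 0.82 - 0.57 = 0.25
e_max - e_min = 0.82 - 0.46 = 0.36
Dr = 0.25 / 0.36 * 100
Dr = 69.44 %


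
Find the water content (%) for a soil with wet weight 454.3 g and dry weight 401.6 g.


Result: 13.12 %

Derivation:
Using w = (m_wet - m_dry) / m_dry * 100
m_wet - m_dry = 454.3 - 401.6 = 52.7 g
w = 52.7 / 401.6 * 100
w = 13.12 %


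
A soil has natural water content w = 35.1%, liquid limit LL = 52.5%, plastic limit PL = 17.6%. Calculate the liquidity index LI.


Result: 0.501

Derivation:
First compute the plasticity index:
PI = LL - PL = 52.5 - 17.6 = 34.9
Then compute the liquidity index:
LI = (w - PL) / PI
LI = (35.1 - 17.6) / 34.9
LI = 0.501


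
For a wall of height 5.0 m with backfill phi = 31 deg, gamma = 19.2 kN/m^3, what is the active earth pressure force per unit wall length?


Result: 76.82 kN/m

Derivation:
Compute active earth pressure coefficient:
Ka = tan^2(45 - phi/2) = tan^2(29.5) = 0.320099
Compute active force:
Pa = 0.5 * Ka * gamma * H^2
Pa = 0.5 * 0.320099 * 19.2 * 5.0^2
Pa = 76.82 kN/m


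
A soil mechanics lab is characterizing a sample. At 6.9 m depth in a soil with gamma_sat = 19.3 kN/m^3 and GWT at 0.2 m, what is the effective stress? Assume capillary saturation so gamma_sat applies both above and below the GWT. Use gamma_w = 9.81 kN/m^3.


Total stress = gamma_sat * depth
sigma = 19.3 * 6.9 = 133.17 kPa
Pore water pressure u = gamma_w * (depth - d_wt)
u = 9.81 * (6.9 - 0.2) = 65.727 kPa
Effective stress = sigma - u
sigma' = 133.17 - 65.727 = 67.44 kPa


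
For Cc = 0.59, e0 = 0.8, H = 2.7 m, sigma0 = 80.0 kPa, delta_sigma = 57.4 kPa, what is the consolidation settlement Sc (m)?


Result: 0.2079 m

Derivation:
Using Sc = Cc * H / (1 + e0) * log10((sigma0 + delta_sigma) / sigma0)
Stress ratio = (80.0 + 57.4) / 80.0 = 1.7175
log10(1.7175) = 0.234897
Cc * H / (1 + e0) = 0.59 * 2.7 / (1 + 0.8) = 0.885
Sc = 0.885 * 0.234897
Sc = 0.2079 m


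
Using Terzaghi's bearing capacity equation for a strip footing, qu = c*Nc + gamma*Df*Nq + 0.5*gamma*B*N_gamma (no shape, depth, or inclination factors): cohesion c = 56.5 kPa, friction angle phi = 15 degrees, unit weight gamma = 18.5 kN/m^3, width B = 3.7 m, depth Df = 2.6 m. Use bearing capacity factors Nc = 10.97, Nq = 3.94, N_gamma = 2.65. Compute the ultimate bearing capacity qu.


Result: 900.02 kPa

Derivation:
Compute qu = c*Nc + gamma*Df*Nq + 0.5*gamma*B*N_gamma
Term 1: 56.5 * 10.97 = 619.805
Term 2: 18.5 * 2.6 * 3.94 = 189.514
Term 3: 0.5 * 18.5 * 3.7 * 2.65 = 90.69625
qu = 619.805 + 189.514 + 90.69625
qu = 900.02 kPa


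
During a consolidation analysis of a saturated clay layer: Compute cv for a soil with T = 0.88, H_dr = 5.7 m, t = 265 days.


Using cv = T * H_dr^2 / t
H_dr^2 = 5.7^2 = 32.49
cv = 0.88 * 32.49 / 265
cv = 0.10789 m^2/day


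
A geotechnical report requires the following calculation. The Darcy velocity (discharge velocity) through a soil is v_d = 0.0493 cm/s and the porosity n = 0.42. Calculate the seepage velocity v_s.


Using v_s = v_d / n
v_s = 0.0493 / 0.42
v_s = 0.11738 cm/s


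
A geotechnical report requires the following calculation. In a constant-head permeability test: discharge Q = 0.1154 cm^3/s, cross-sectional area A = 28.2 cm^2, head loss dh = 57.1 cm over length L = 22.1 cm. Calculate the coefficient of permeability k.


Compute hydraulic gradient:
i = dh / L = 57.1 / 22.1 = 2.58371
Then apply Darcy's law:
k = Q / (A * i)
k = 0.1154 / (28.2 * 2.58371)
k = 0.1154 / 72.8606
k = 0.001584 cm/s


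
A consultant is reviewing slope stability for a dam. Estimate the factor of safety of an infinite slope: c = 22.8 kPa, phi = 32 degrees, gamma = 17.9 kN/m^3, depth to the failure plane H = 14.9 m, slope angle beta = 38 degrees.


Result: 0.976

Derivation:
Using Fs = c / (gamma*H*sin(beta)*cos(beta)) + tan(phi)/tan(beta)
Cohesion contribution = 22.8 / (17.9*14.9*sin(38)*cos(38))
Cohesion contribution = 0.176206
Friction contribution = tan(32)/tan(38) = 0.799796
Fs = 0.176206 + 0.799796
Fs = 0.976


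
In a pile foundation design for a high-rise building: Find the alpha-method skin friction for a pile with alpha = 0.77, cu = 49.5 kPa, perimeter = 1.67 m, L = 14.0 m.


Using Qs = alpha * cu * perimeter * L
Qs = 0.77 * 49.5 * 1.67 * 14.0
Qs = 891.13 kN


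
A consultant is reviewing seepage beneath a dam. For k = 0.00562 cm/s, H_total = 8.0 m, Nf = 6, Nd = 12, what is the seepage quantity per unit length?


Convert k to m/s for unit consistency with H:
k = 0.00562 cm/s = 0.00562 / 100 m/s = 5.62e-05 m/s
Using q = k * H * Nf / Nd
Nf / Nd = 6 / 12 = 0.5
q = 5.62e-05 * 8.0 * 0.5
q = 0.0002248 m^3/s per m


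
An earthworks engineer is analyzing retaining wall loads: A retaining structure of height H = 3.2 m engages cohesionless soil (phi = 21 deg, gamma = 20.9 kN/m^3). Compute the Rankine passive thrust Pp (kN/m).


Compute passive earth pressure coefficient:
Kp = tan^2(45 + phi/2) = tan^2(55.5) = 2.117051
Compute passive force:
Pp = 0.5 * Kp * gamma * H^2
Pp = 0.5 * 2.117051 * 20.9 * 3.2^2
Pp = 226.54 kN/m


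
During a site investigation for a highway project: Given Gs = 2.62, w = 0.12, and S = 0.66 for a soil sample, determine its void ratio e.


Using the relation e = Gs * w / S
e = 2.62 * 0.12 / 0.66
e = 0.4764


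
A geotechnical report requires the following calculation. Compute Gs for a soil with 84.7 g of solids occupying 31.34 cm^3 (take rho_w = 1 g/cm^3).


Using Gs = m_s / (V_s * rho_w)
Since rho_w = 1 g/cm^3:
Gs = 84.7 / 31.34
Gs = 2.703


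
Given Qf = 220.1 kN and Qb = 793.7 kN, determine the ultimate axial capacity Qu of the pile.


Result: 1013.8 kN

Derivation:
Using Qu = Qf + Qb
Qu = 220.1 + 793.7
Qu = 1013.8 kN


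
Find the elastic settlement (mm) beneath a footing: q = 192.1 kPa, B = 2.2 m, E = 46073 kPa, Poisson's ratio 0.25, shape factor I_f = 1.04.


Using Se = q * B * (1 - nu^2) * I_f / E
1 - nu^2 = 1 - 0.25^2 = 0.9375
Se = 192.1 * 2.2 * 0.9375 * 1.04 / 46073
Se = 0.008944 m
Convert to mm: Se = 0.008944 * 1000 = 8.944 mm


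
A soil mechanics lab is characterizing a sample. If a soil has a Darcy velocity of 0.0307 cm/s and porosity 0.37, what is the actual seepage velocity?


Using v_s = v_d / n
v_s = 0.0307 / 0.37
v_s = 0.08297 cm/s


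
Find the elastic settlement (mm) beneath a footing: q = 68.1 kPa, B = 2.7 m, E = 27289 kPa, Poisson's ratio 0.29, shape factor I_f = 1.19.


Result: 7.344 mm

Derivation:
Using Se = q * B * (1 - nu^2) * I_f / E
1 - nu^2 = 1 - 0.29^2 = 0.9159
Se = 68.1 * 2.7 * 0.9159 * 1.19 / 27289
Se = 0.007344 m
Convert to mm: Se = 0.007344 * 1000 = 7.344 mm


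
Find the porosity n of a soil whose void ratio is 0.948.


Result: 0.4867

Derivation:
Using the relation n = e / (1 + e)
n = 0.948 / (1 + 0.948)
n = 0.948 / 1.948
n = 0.4867


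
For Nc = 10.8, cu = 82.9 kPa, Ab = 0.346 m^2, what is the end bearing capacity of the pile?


Using Qb = Nc * cu * Ab
Qb = 10.8 * 82.9 * 0.346
Qb = 309.78 kN


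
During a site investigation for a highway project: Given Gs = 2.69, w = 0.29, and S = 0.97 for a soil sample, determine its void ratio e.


Using the relation e = Gs * w / S
e = 2.69 * 0.29 / 0.97
e = 0.8042


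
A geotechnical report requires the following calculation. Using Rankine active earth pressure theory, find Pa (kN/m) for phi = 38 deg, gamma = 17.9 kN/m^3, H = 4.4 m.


Compute active earth pressure coefficient:
Ka = tan^2(45 - phi/2) = tan^2(26.0) = 0.237883
Compute active force:
Pa = 0.5 * Ka * gamma * H^2
Pa = 0.5 * 0.237883 * 17.9 * 4.4^2
Pa = 41.22 kN/m


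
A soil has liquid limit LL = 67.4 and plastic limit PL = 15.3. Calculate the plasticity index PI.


Using PI = LL - PL
PI = 67.4 - 15.3
PI = 52.1


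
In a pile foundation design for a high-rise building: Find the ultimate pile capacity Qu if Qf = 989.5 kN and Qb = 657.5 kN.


Using Qu = Qf + Qb
Qu = 989.5 + 657.5
Qu = 1647.0 kN


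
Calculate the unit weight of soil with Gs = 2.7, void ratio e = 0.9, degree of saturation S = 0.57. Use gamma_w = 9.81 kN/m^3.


Using gamma = gamma_w * (Gs + S*e) / (1 + e)
Numerator: Gs + S*e = 2.7 + 0.57*0.9 = 3.213
Denominator: 1 + e = 1 + 0.9 = 1.9
gamma = 9.81 * 3.213 / 1.9
gamma = 16.589 kN/m^3


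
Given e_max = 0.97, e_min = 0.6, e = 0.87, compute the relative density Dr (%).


Using Dr = (e_max - e) / (e_max - e_min) * 100
e_max - e = 0.97 - 0.87 = 0.1
e_max - e_min = 0.97 - 0.6 = 0.37
Dr = 0.1 / 0.37 * 100
Dr = 27.03 %


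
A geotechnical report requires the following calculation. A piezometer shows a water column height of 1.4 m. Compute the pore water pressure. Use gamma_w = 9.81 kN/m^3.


Using u = gamma_w * h_w
u = 9.81 * 1.4
u = 13.73 kPa


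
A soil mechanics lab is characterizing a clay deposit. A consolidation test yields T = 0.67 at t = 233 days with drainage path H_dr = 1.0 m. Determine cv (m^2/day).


Using cv = T * H_dr^2 / t
H_dr^2 = 1.0^2 = 1.0
cv = 0.67 * 1.0 / 233
cv = 0.00288 m^2/day


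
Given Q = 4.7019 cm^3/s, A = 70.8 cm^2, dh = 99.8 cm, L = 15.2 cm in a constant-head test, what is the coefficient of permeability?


Result: 0.010115 cm/s

Derivation:
Compute hydraulic gradient:
i = dh / L = 99.8 / 15.2 = 6.56579
Then apply Darcy's law:
k = Q / (A * i)
k = 4.7019 / (70.8 * 6.56579)
k = 4.7019 / 464.858
k = 0.010115 cm/s


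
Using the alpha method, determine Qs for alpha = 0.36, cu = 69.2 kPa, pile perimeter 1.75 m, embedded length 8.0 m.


Result: 348.77 kN

Derivation:
Using Qs = alpha * cu * perimeter * L
Qs = 0.36 * 69.2 * 1.75 * 8.0
Qs = 348.77 kN


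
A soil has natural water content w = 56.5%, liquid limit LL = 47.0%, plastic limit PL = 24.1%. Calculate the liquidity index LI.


First compute the plasticity index:
PI = LL - PL = 47.0 - 24.1 = 22.9
Then compute the liquidity index:
LI = (w - PL) / PI
LI = (56.5 - 24.1) / 22.9
LI = 1.415


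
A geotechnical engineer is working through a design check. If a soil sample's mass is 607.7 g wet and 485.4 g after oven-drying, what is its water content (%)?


Result: 25.2 %

Derivation:
Using w = (m_wet - m_dry) / m_dry * 100
m_wet - m_dry = 607.7 - 485.4 = 122.3 g
w = 122.3 / 485.4 * 100
w = 25.2 %


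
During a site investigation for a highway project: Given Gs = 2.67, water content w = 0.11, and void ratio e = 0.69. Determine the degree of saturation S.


Using S = Gs * w / e
S = 2.67 * 0.11 / 0.69
S = 0.4257


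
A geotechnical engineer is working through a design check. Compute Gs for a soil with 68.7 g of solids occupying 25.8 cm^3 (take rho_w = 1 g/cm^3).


Using Gs = m_s / (V_s * rho_w)
Since rho_w = 1 g/cm^3:
Gs = 68.7 / 25.8
Gs = 2.663


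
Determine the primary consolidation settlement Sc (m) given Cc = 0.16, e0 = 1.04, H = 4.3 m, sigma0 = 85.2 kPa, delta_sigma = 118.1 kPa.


Using Sc = Cc * H / (1 + e0) * log10((sigma0 + delta_sigma) / sigma0)
Stress ratio = (85.2 + 118.1) / 85.2 = 2.38615
log10(2.38615) = 0.377698
Cc * H / (1 + e0) = 0.16 * 4.3 / (1 + 1.04) = 0.337255
Sc = 0.337255 * 0.377698
Sc = 0.1274 m


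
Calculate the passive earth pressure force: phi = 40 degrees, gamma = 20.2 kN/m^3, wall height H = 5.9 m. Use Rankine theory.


Result: 1616.89 kN/m

Derivation:
Compute passive earth pressure coefficient:
Kp = tan^2(45 + phi/2) = tan^2(65.0) = 4.59891
Compute passive force:
Pp = 0.5 * Kp * gamma * H^2
Pp = 0.5 * 4.59891 * 20.2 * 5.9^2
Pp = 1616.89 kN/m


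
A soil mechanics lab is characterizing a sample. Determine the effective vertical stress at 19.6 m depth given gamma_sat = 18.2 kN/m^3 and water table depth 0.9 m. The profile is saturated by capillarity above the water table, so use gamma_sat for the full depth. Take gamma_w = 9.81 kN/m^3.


Total stress = gamma_sat * depth
sigma = 18.2 * 19.6 = 356.72 kPa
Pore water pressure u = gamma_w * (depth - d_wt)
u = 9.81 * (19.6 - 0.9) = 183.447 kPa
Effective stress = sigma - u
sigma' = 356.72 - 183.447 = 173.27 kPa


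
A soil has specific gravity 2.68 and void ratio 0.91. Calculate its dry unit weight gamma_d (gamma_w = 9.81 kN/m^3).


Result: 13.765 kN/m^3

Derivation:
Using gamma_d = Gs * gamma_w / (1 + e)
gamma_d = 2.68 * 9.81 / (1 + 0.91)
gamma_d = 2.68 * 9.81 / 1.91
gamma_d = 13.765 kN/m^3


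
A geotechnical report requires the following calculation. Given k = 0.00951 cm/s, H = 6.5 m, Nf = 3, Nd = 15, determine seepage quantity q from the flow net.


Result: 0.0001236 m^3/s per m

Derivation:
Convert k to m/s for unit consistency with H:
k = 0.00951 cm/s = 0.00951 / 100 m/s = 9.51e-05 m/s
Using q = k * H * Nf / Nd
Nf / Nd = 3 / 15 = 0.2
q = 9.51e-05 * 6.5 * 0.2
q = 0.0001236 m^3/s per m


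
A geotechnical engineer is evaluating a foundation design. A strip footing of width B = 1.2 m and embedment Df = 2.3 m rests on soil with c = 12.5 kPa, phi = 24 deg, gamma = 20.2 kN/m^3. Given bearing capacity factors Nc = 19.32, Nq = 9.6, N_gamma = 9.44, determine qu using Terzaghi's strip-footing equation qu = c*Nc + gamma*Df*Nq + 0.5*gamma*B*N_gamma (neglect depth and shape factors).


Compute qu = c*Nc + gamma*Df*Nq + 0.5*gamma*B*N_gamma
Term 1: 12.5 * 19.32 = 241.5
Term 2: 20.2 * 2.3 * 9.6 = 446.016
Term 3: 0.5 * 20.2 * 1.2 * 9.44 = 114.4128
qu = 241.5 + 446.016 + 114.4128
qu = 801.93 kPa


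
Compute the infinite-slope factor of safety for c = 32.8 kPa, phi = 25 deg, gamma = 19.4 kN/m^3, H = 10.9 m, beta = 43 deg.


Using Fs = c / (gamma*H*sin(beta)*cos(beta)) + tan(phi)/tan(beta)
Cohesion contribution = 32.8 / (19.4*10.9*sin(43)*cos(43))
Cohesion contribution = 0.310982
Friction contribution = tan(25)/tan(43) = 0.500054
Fs = 0.310982 + 0.500054
Fs = 0.811


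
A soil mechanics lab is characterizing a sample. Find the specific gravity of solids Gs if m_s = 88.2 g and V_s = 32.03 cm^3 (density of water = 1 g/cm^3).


Using Gs = m_s / (V_s * rho_w)
Since rho_w = 1 g/cm^3:
Gs = 88.2 / 32.03
Gs = 2.754


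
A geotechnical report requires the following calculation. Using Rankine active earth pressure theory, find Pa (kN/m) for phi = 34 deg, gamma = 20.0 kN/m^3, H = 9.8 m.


Result: 271.52 kN/m

Derivation:
Compute active earth pressure coefficient:
Ka = tan^2(45 - phi/2) = tan^2(28.0) = 0.282715
Compute active force:
Pa = 0.5 * Ka * gamma * H^2
Pa = 0.5 * 0.282715 * 20.0 * 9.8^2
Pa = 271.52 kN/m


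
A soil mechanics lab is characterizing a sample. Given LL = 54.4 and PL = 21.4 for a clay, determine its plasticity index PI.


Result: 33.0

Derivation:
Using PI = LL - PL
PI = 54.4 - 21.4
PI = 33.0


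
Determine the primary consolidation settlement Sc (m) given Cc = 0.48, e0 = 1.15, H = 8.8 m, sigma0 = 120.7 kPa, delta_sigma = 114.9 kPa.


Using Sc = Cc * H / (1 + e0) * log10((sigma0 + delta_sigma) / sigma0)
Stress ratio = (120.7 + 114.9) / 120.7 = 1.95195
log10(1.95195) = 0.290468
Cc * H / (1 + e0) = 0.48 * 8.8 / (1 + 1.15) = 1.96465
Sc = 1.96465 * 0.290468
Sc = 0.5707 m


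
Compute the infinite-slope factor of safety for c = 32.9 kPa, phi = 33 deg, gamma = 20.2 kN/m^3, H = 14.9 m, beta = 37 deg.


Using Fs = c / (gamma*H*sin(beta)*cos(beta)) + tan(phi)/tan(beta)
Cohesion contribution = 32.9 / (20.2*14.9*sin(37)*cos(37))
Cohesion contribution = 0.227429
Friction contribution = tan(33)/tan(37) = 0.861793
Fs = 0.227429 + 0.861793
Fs = 1.089


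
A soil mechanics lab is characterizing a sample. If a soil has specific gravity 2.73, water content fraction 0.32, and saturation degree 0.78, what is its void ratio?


Using the relation e = Gs * w / S
e = 2.73 * 0.32 / 0.78
e = 1.12


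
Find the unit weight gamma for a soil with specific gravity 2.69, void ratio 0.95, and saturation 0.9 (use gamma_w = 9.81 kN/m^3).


Using gamma = gamma_w * (Gs + S*e) / (1 + e)
Numerator: Gs + S*e = 2.69 + 0.9*0.95 = 3.545
Denominator: 1 + e = 1 + 0.95 = 1.95
gamma = 9.81 * 3.545 / 1.95
gamma = 17.834 kN/m^3


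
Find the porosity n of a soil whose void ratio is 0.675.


Using the relation n = e / (1 + e)
n = 0.675 / (1 + 0.675)
n = 0.675 / 1.675
n = 0.403


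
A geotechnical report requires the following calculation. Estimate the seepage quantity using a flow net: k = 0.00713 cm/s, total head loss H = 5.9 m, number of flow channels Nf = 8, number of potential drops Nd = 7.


Convert k to m/s for unit consistency with H:
k = 0.00713 cm/s = 0.00713 / 100 m/s = 7.13e-05 m/s
Using q = k * H * Nf / Nd
Nf / Nd = 8 / 7 = 1.1429
q = 7.13e-05 * 5.9 * 1.1429
q = 0.0004808 m^3/s per m


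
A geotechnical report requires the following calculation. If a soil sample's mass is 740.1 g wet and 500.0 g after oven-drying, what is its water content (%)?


Result: 48.02 %

Derivation:
Using w = (m_wet - m_dry) / m_dry * 100
m_wet - m_dry = 740.1 - 500.0 = 240.1 g
w = 240.1 / 500.0 * 100
w = 48.02 %


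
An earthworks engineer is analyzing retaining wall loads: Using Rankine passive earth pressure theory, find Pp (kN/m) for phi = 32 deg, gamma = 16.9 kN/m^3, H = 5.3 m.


Result: 772.51 kN/m

Derivation:
Compute passive earth pressure coefficient:
Kp = tan^2(45 + phi/2) = tan^2(61.0) = 3.254588
Compute passive force:
Pp = 0.5 * Kp * gamma * H^2
Pp = 0.5 * 3.254588 * 16.9 * 5.3^2
Pp = 772.51 kN/m


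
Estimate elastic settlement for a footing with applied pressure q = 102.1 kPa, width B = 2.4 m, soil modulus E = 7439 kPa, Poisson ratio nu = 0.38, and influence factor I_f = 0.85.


Result: 23.956 mm

Derivation:
Using Se = q * B * (1 - nu^2) * I_f / E
1 - nu^2 = 1 - 0.38^2 = 0.8556
Se = 102.1 * 2.4 * 0.8556 * 0.85 / 7439
Se = 0.023956 m
Convert to mm: Se = 0.023956 * 1000 = 23.956 mm


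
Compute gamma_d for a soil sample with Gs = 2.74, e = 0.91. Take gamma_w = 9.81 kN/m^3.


Using gamma_d = Gs * gamma_w / (1 + e)
gamma_d = 2.74 * 9.81 / (1 + 0.91)
gamma_d = 2.74 * 9.81 / 1.91
gamma_d = 14.073 kN/m^3


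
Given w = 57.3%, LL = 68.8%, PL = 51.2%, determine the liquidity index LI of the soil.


First compute the plasticity index:
PI = LL - PL = 68.8 - 51.2 = 17.6
Then compute the liquidity index:
LI = (w - PL) / PI
LI = (57.3 - 51.2) / 17.6
LI = 0.347


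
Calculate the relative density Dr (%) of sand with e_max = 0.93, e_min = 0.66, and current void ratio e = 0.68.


Result: 92.59 %

Derivation:
Using Dr = (e_max - e) / (e_max - e_min) * 100
e_max - e = 0.93 - 0.68 = 0.25
e_max - e_min = 0.93 - 0.66 = 0.27
Dr = 0.25 / 0.27 * 100
Dr = 92.59 %


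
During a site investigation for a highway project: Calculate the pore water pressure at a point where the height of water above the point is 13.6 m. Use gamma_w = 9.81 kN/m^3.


Using u = gamma_w * h_w
u = 9.81 * 13.6
u = 133.42 kPa


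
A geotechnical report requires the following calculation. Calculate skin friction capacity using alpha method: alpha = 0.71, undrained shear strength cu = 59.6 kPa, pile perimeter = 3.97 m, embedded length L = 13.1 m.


Result: 2200.73 kN

Derivation:
Using Qs = alpha * cu * perimeter * L
Qs = 0.71 * 59.6 * 3.97 * 13.1
Qs = 2200.73 kN


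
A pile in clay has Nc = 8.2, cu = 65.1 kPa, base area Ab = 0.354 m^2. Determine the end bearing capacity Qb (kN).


Result: 188.97 kN

Derivation:
Using Qb = Nc * cu * Ab
Qb = 8.2 * 65.1 * 0.354
Qb = 188.97 kN


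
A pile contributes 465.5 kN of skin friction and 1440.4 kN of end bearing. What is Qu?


Using Qu = Qf + Qb
Qu = 465.5 + 1440.4
Qu = 1905.9 kN


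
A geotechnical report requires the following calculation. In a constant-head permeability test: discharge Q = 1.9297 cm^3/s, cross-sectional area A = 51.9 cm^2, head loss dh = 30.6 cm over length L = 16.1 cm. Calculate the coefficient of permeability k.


Compute hydraulic gradient:
i = dh / L = 30.6 / 16.1 = 1.90062
Then apply Darcy's law:
k = Q / (A * i)
k = 1.9297 / (51.9 * 1.90062)
k = 1.9297 / 98.6422
k = 0.019563 cm/s


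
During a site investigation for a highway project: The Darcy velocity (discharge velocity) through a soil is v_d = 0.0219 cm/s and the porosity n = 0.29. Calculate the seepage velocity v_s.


Result: 0.07552 cm/s

Derivation:
Using v_s = v_d / n
v_s = 0.0219 / 0.29
v_s = 0.07552 cm/s


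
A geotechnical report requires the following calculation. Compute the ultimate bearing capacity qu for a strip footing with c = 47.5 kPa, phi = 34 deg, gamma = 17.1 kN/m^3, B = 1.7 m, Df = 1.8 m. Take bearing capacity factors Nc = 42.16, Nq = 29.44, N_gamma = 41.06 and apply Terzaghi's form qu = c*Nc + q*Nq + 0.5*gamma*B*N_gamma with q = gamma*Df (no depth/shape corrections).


Compute qu = c*Nc + gamma*Df*Nq + 0.5*gamma*B*N_gamma
Term 1: 47.5 * 42.16 = 2002.6
Term 2: 17.1 * 1.8 * 29.44 = 906.1632
Term 3: 0.5 * 17.1 * 1.7 * 41.06 = 596.8071
qu = 2002.6 + 906.1632 + 596.8071
qu = 3505.57 kPa


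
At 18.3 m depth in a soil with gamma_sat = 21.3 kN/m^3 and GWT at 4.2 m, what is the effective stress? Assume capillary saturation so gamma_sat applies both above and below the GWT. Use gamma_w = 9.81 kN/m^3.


Result: 251.47 kPa

Derivation:
Total stress = gamma_sat * depth
sigma = 21.3 * 18.3 = 389.79 kPa
Pore water pressure u = gamma_w * (depth - d_wt)
u = 9.81 * (18.3 - 4.2) = 138.321 kPa
Effective stress = sigma - u
sigma' = 389.79 - 138.321 = 251.47 kPa


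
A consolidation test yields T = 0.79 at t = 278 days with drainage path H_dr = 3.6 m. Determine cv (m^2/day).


Result: 0.03683 m^2/day

Derivation:
Using cv = T * H_dr^2 / t
H_dr^2 = 3.6^2 = 12.96
cv = 0.79 * 12.96 / 278
cv = 0.03683 m^2/day


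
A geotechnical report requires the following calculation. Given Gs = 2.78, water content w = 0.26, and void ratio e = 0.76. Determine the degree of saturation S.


Result: 0.9511

Derivation:
Using S = Gs * w / e
S = 2.78 * 0.26 / 0.76
S = 0.9511


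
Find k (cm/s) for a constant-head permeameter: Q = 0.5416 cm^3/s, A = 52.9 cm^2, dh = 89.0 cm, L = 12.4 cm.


Compute hydraulic gradient:
i = dh / L = 89.0 / 12.4 = 7.17742
Then apply Darcy's law:
k = Q / (A * i)
k = 0.5416 / (52.9 * 7.17742)
k = 0.5416 / 379.685
k = 0.001426 cm/s


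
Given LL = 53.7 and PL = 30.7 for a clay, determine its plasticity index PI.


Result: 23.0

Derivation:
Using PI = LL - PL
PI = 53.7 - 30.7
PI = 23.0


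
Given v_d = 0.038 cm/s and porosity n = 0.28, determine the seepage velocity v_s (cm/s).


Result: 0.13571 cm/s

Derivation:
Using v_s = v_d / n
v_s = 0.038 / 0.28
v_s = 0.13571 cm/s


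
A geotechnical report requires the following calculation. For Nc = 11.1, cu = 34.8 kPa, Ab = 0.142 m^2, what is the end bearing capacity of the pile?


Using Qb = Nc * cu * Ab
Qb = 11.1 * 34.8 * 0.142
Qb = 54.85 kN


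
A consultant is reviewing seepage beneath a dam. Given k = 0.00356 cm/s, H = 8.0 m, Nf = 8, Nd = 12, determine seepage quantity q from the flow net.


Result: 0.0001899 m^3/s per m

Derivation:
Convert k to m/s for unit consistency with H:
k = 0.00356 cm/s = 0.00356 / 100 m/s = 3.56e-05 m/s
Using q = k * H * Nf / Nd
Nf / Nd = 8 / 12 = 0.6667
q = 3.56e-05 * 8.0 * 0.6667
q = 0.0001899 m^3/s per m


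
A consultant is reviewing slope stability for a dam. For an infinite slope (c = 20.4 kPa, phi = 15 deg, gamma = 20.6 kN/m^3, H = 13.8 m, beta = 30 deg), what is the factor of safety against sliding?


Using Fs = c / (gamma*H*sin(beta)*cos(beta)) + tan(phi)/tan(beta)
Cohesion contribution = 20.4 / (20.6*13.8*sin(30)*cos(30))
Cohesion contribution = 0.165723
Friction contribution = tan(15)/tan(30) = 0.464102
Fs = 0.165723 + 0.464102
Fs = 0.63


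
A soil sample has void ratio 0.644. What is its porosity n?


Using the relation n = e / (1 + e)
n = 0.644 / (1 + 0.644)
n = 0.644 / 1.644
n = 0.3917


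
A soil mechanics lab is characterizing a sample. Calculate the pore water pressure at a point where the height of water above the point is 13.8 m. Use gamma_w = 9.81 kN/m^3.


Using u = gamma_w * h_w
u = 9.81 * 13.8
u = 135.38 kPa


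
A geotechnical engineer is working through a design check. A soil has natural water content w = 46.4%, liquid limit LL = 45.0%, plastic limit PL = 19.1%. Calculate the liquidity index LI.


First compute the plasticity index:
PI = LL - PL = 45.0 - 19.1 = 25.9
Then compute the liquidity index:
LI = (w - PL) / PI
LI = (46.4 - 19.1) / 25.9
LI = 1.054


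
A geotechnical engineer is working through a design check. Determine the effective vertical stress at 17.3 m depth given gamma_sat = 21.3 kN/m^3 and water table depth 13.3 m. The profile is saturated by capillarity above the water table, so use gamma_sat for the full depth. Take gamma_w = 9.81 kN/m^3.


Result: 329.25 kPa

Derivation:
Total stress = gamma_sat * depth
sigma = 21.3 * 17.3 = 368.49 kPa
Pore water pressure u = gamma_w * (depth - d_wt)
u = 9.81 * (17.3 - 13.3) = 39.24 kPa
Effective stress = sigma - u
sigma' = 368.49 - 39.24 = 329.25 kPa


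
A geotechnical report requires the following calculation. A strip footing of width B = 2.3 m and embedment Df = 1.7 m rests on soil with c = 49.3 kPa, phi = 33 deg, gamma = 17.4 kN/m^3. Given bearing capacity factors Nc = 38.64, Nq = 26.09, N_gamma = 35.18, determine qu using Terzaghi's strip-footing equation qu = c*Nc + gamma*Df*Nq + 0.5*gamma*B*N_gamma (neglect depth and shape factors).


Result: 3380.65 kPa

Derivation:
Compute qu = c*Nc + gamma*Df*Nq + 0.5*gamma*B*N_gamma
Term 1: 49.3 * 38.64 = 1904.952
Term 2: 17.4 * 1.7 * 26.09 = 771.7422
Term 3: 0.5 * 17.4 * 2.3 * 35.18 = 703.9518
qu = 1904.952 + 771.7422 + 703.9518
qu = 3380.65 kPa


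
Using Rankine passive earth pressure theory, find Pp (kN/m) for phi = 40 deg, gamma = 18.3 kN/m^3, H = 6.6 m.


Compute passive earth pressure coefficient:
Kp = tan^2(45 + phi/2) = tan^2(65.0) = 4.59891
Compute passive force:
Pp = 0.5 * Kp * gamma * H^2
Pp = 0.5 * 4.59891 * 18.3 * 6.6^2
Pp = 1833.01 kN/m


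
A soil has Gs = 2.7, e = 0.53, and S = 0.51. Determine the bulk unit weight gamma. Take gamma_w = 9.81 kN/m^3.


Using gamma = gamma_w * (Gs + S*e) / (1 + e)
Numerator: Gs + S*e = 2.7 + 0.51*0.53 = 2.9703
Denominator: 1 + e = 1 + 0.53 = 1.53
gamma = 9.81 * 2.9703 / 1.53
gamma = 19.045 kN/m^3


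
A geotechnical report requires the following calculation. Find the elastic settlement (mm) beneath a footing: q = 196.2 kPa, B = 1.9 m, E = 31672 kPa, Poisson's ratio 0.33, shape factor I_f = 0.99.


Result: 10.383 mm

Derivation:
Using Se = q * B * (1 - nu^2) * I_f / E
1 - nu^2 = 1 - 0.33^2 = 0.8911
Se = 196.2 * 1.9 * 0.8911 * 0.99 / 31672
Se = 0.010383 m
Convert to mm: Se = 0.010383 * 1000 = 10.383 mm


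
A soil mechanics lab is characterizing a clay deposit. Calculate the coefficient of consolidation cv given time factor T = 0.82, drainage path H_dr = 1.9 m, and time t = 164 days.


Using cv = T * H_dr^2 / t
H_dr^2 = 1.9^2 = 3.61
cv = 0.82 * 3.61 / 164
cv = 0.01805 m^2/day


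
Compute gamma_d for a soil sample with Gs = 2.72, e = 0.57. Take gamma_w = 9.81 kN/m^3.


Using gamma_d = Gs * gamma_w / (1 + e)
gamma_d = 2.72 * 9.81 / (1 + 0.57)
gamma_d = 2.72 * 9.81 / 1.57
gamma_d = 16.996 kN/m^3


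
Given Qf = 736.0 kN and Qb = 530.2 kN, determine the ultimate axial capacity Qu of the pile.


Using Qu = Qf + Qb
Qu = 736.0 + 530.2
Qu = 1266.2 kN


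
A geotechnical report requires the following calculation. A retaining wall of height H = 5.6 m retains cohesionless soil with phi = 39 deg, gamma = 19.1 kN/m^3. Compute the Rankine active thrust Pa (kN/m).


Result: 68.14 kN/m

Derivation:
Compute active earth pressure coefficient:
Ka = tan^2(45 - phi/2) = tan^2(25.5) = 0.227506
Compute active force:
Pa = 0.5 * Ka * gamma * H^2
Pa = 0.5 * 0.227506 * 19.1 * 5.6^2
Pa = 68.14 kN/m


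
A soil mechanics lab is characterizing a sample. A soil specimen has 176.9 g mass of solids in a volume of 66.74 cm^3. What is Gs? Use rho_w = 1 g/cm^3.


Using Gs = m_s / (V_s * rho_w)
Since rho_w = 1 g/cm^3:
Gs = 176.9 / 66.74
Gs = 2.651


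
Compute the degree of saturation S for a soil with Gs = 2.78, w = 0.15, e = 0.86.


Using S = Gs * w / e
S = 2.78 * 0.15 / 0.86
S = 0.4849


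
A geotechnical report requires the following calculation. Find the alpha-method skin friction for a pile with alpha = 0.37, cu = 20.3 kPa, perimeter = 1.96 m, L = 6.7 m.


Result: 98.63 kN

Derivation:
Using Qs = alpha * cu * perimeter * L
Qs = 0.37 * 20.3 * 1.96 * 6.7
Qs = 98.63 kN


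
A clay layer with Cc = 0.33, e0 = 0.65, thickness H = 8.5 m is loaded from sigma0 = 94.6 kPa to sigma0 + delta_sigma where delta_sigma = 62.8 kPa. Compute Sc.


Using Sc = Cc * H / (1 + e0) * log10((sigma0 + delta_sigma) / sigma0)
Stress ratio = (94.6 + 62.8) / 94.6 = 1.66385
log10(1.66385) = 0.221114
Cc * H / (1 + e0) = 0.33 * 8.5 / (1 + 0.65) = 1.7
Sc = 1.7 * 0.221114
Sc = 0.3759 m


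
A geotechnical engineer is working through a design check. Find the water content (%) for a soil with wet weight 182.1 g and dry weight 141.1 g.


Result: 29.06 %

Derivation:
Using w = (m_wet - m_dry) / m_dry * 100
m_wet - m_dry = 182.1 - 141.1 = 41.0 g
w = 41.0 / 141.1 * 100
w = 29.06 %


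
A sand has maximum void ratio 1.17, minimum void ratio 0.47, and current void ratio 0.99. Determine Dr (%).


Result: 25.71 %

Derivation:
Using Dr = (e_max - e) / (e_max - e_min) * 100
e_max - e = 1.17 - 0.99 = 0.18
e_max - e_min = 1.17 - 0.47 = 0.7
Dr = 0.18 / 0.7 * 100
Dr = 25.71 %


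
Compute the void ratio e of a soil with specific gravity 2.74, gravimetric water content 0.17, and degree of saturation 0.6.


Result: 0.7763

Derivation:
Using the relation e = Gs * w / S
e = 2.74 * 0.17 / 0.6
e = 0.7763


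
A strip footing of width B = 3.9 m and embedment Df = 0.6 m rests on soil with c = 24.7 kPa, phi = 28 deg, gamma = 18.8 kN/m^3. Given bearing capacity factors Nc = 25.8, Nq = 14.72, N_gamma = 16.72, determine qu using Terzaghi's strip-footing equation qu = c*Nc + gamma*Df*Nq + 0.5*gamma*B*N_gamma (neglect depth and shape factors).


Compute qu = c*Nc + gamma*Df*Nq + 0.5*gamma*B*N_gamma
Term 1: 24.7 * 25.8 = 637.26
Term 2: 18.8 * 0.6 * 14.72 = 166.0416
Term 3: 0.5 * 18.8 * 3.9 * 16.72 = 612.9552
qu = 637.26 + 166.0416 + 612.9552
qu = 1416.26 kPa


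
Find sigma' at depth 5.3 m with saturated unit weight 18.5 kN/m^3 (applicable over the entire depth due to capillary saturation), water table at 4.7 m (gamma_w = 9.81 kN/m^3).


Total stress = gamma_sat * depth
sigma = 18.5 * 5.3 = 98.05 kPa
Pore water pressure u = gamma_w * (depth - d_wt)
u = 9.81 * (5.3 - 4.7) = 5.886 kPa
Effective stress = sigma - u
sigma' = 98.05 - 5.886 = 92.16 kPa


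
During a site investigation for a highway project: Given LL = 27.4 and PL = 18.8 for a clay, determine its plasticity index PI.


Using PI = LL - PL
PI = 27.4 - 18.8
PI = 8.6


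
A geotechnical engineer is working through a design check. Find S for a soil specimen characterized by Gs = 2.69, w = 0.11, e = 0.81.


Result: 0.3653

Derivation:
Using S = Gs * w / e
S = 2.69 * 0.11 / 0.81
S = 0.3653


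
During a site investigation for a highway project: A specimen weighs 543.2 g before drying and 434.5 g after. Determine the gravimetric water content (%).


Result: 25.02 %

Derivation:
Using w = (m_wet - m_dry) / m_dry * 100
m_wet - m_dry = 543.2 - 434.5 = 108.7 g
w = 108.7 / 434.5 * 100
w = 25.02 %


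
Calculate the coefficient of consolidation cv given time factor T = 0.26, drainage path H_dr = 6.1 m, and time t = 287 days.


Result: 0.03371 m^2/day

Derivation:
Using cv = T * H_dr^2 / t
H_dr^2 = 6.1^2 = 37.21
cv = 0.26 * 37.21 / 287
cv = 0.03371 m^2/day


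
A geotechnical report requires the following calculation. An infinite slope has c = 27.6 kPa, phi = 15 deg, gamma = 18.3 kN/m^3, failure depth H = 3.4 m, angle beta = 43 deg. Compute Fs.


Result: 1.177

Derivation:
Using Fs = c / (gamma*H*sin(beta)*cos(beta)) + tan(phi)/tan(beta)
Cohesion contribution = 27.6 / (18.3*3.4*sin(43)*cos(43))
Cohesion contribution = 0.889341
Friction contribution = tan(15)/tan(43) = 0.28734
Fs = 0.889341 + 0.28734
Fs = 1.177


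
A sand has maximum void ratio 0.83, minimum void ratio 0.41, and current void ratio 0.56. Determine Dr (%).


Using Dr = (e_max - e) / (e_max - e_min) * 100
e_max - e = 0.83 - 0.56 = 0.27
e_max - e_min = 0.83 - 0.41 = 0.42
Dr = 0.27 / 0.42 * 100
Dr = 64.29 %


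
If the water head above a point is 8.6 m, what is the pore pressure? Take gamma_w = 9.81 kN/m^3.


Using u = gamma_w * h_w
u = 9.81 * 8.6
u = 84.37 kPa


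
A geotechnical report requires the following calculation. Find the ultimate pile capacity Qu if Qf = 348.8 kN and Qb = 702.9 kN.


Using Qu = Qf + Qb
Qu = 348.8 + 702.9
Qu = 1051.7 kN


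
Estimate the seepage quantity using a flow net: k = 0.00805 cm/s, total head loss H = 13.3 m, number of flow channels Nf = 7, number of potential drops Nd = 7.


Result: 0.001071 m^3/s per m

Derivation:
Convert k to m/s for unit consistency with H:
k = 0.00805 cm/s = 0.00805 / 100 m/s = 8.05e-05 m/s
Using q = k * H * Nf / Nd
Nf / Nd = 7 / 7 = 1.0
q = 8.05e-05 * 13.3 * 1.0
q = 0.001071 m^3/s per m
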